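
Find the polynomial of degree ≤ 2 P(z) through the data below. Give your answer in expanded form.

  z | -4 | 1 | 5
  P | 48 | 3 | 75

P(z) = 3z^2

L_0(z) = (z - 1)(z - 5) / [45] = (1/45)z^2 - (2/15)z + 1/9
L_1(z) = (z + 4)(z - 5) / [-20] = -(1/20)z^2 + (1/20)z + 1
L_2(z) = (z + 4)(z - 1) / [36] = (1/36)z^2 + (1/12)z - 1/9
P(z) = 48·L_0 + 3·L_1 + 75·L_2
  48·L_0(z) = (16/15)z^2 - (32/5)z + 16/3
  3·L_1(z) = -(3/20)z^2 + (3/20)z + 3
  75·L_2(z) = (25/12)z^2 + (25/4)z - 25/3
Adding term by term: 3z^2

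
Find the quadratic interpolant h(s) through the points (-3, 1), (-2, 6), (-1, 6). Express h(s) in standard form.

Newton's divided differences:
h[-3,-2] = (6 - 1) / (-2 - (-3)) = 5
h[-2,-1] = (6 - 6) / (-1 - (-2)) = 0
h[-3,-2,-1] = (0 - 5) / (-1 - (-3)) = -5/2
h(s) = 1 + 5·(s + 3) + (-5/2)·(s + 3)(s + 2)
Expanding: h(s) = -(5/2)s^2 - (15/2)s + 1

h(s) = -(5/2)s^2 - (15/2)s + 1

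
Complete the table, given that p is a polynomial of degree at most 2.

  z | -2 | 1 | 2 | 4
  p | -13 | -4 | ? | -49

The 3 known values determine p uniquely (degree ≤ 2).
L_0(2) = (1)·(-2)/[(-3)·(-6)] = -1/9
L_1(2) = (4)·(-2)/[(3)·(-3)] = 8/9
L_2(2) = (4)·(1)/[(6)·(3)] = 2/9
Sum: (-13)·(-1/9) + (-4)·(8/9) + (-49)·(2/9) = -13

-13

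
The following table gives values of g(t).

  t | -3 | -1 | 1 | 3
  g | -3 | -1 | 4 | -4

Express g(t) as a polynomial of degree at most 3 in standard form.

g(t) = -(1/3)t^3 - (5/8)t^2 + (17/6)t + 17/8

Newton's divided differences:
g[-3,-1] = (-1 - (-3)) / (-1 - (-3)) = 1
g[-1,1] = (4 - (-1)) / (1 - (-1)) = 5/2
g[1,3] = (-4 - 4) / (3 - 1) = -4
g[-3,-1,1] = (5/2 - 1) / (1 - (-3)) = 3/8
g[-1,1,3] = (-4 - 5/2) / (3 - (-1)) = -13/8
g[-3,-1,1,3] = (-13/8 - 3/8) / (3 - (-3)) = -1/3
g(t) = -3 + 1·(t + 3) + (3/8)·(t + 3)(t + 1) + (-1/3)·(t + 3)(t + 1)(t - 1)
Expanding: g(t) = -(1/3)t^3 - (5/8)t^2 + (17/6)t + 17/8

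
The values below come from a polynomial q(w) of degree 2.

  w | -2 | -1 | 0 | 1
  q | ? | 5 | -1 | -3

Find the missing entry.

15

The 3 known values determine q uniquely (degree ≤ 2).
L_0(-2) = (-2)·(-3)/[(-1)·(-2)] = 3
L_1(-2) = (-1)·(-3)/[(1)·(-1)] = -3
L_2(-2) = (-1)·(-2)/[(2)·(1)] = 1
Sum: 5·(3) + (-1)·(-3) + (-3)·(1) = 15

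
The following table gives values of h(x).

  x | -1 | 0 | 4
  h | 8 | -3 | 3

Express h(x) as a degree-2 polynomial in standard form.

h(x) = (5/2)x^2 - (17/2)x - 3

Build the Lagrange basis polynomials:
L_0(x) = x(x - 4) / [5] = (1/5)x^2 - (4/5)x
L_1(x) = (x + 1)(x - 4) / [-4] = -(1/4)x^2 + (3/4)x + 1
L_2(x) = (x + 1)x / [20] = (1/20)x^2 + (1/20)x
h(x) = 8·L_0 + (-3)·L_1 + 3·L_2
  8·L_0(x) = (8/5)x^2 - (32/5)x
  (-3)·L_1(x) = (3/4)x^2 - (9/4)x - 3
  3·L_2(x) = (3/20)x^2 + (3/20)x
Adding term by term: (5/2)x^2 - (17/2)x - 3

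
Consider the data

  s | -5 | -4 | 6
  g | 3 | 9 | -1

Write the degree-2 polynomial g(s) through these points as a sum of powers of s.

g(s) = -(7/11)s^2 + (3/11)s + 223/11

Newton's divided differences:
g[-5,-4] = (9 - 3) / (-4 - (-5)) = 6
g[-4,6] = (-1 - 9) / (6 - (-4)) = -1
g[-5,-4,6] = (-1 - 6) / (6 - (-5)) = -7/11
g(s) = 3 + 6·(s + 5) + (-7/11)·(s + 5)(s + 4)
Expanding: g(s) = -(7/11)s^2 + (3/11)s + 223/11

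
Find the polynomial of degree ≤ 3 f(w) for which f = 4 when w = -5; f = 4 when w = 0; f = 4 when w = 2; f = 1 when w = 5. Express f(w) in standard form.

f(w) = -(1/50)w^3 - (3/50)w^2 + (1/5)w + 4

L_0(w) = w(w - 2)(w - 5) / [-350] = -(1/350)w^3 + (1/50)w^2 - (1/35)w
L_1(w) = (w + 5)(w - 2)(w - 5) / [50] = (1/50)w^3 - (1/25)w^2 - (1/2)w + 1
L_2(w) = (w + 5)w(w - 5) / [-42] = -(1/42)w^3 + (25/42)w
L_3(w) = (w + 5)w(w - 2) / [150] = (1/150)w^3 + (1/50)w^2 - (1/15)w
f(w) = 4·L_0 + 4·L_1 + 4·L_2 + 1·L_3
  4·L_0(w) = -(2/175)w^3 + (2/25)w^2 - (4/35)w
  4·L_1(w) = (2/25)w^3 - (4/25)w^2 - 2w + 4
  4·L_2(w) = -(2/21)w^3 + (50/21)w
  1·L_3(w) = (1/150)w^3 + (1/50)w^2 - (1/15)w
Adding term by term: -(1/50)w^3 - (3/50)w^2 + (1/5)w + 4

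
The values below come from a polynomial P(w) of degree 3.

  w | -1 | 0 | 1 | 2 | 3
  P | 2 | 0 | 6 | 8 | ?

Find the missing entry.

The 4 known values determine P uniquely (degree ≤ 3).
Evaluate each Lagrange basis at w = 3:
L_0(3) = (3)·(2)·(1)/[(-1)·(-2)·(-3)] = -1
L_1(3) = (4)·(2)·(1)/[(1)·(-1)·(-2)] = 4
L_2(3) = (4)·(3)·(1)/[(2)·(1)·(-1)] = -6
L_3(3) = (4)·(3)·(2)/[(3)·(2)·(1)] = 4
Sum: 2·(-1) + 0 + 6·(-6) + 8·(4) = -6

-6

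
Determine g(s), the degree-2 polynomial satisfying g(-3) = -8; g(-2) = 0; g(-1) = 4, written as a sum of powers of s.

g(s) = -2s^2 - 2s + 4

Build the Lagrange basis polynomials:
L_0(s) = (s + 2)(s + 1) / [2] = (1/2)s^2 + (3/2)s + 1
L_1(s) = (s + 3)(s + 1) / [-1] = -s^2 - 4s - 3
L_2(s) = (s + 3)(s + 2) / [2] = (1/2)s^2 + (5/2)s + 3
g(s) = (-8)·L_0 + 0·L_1 + 4·L_2
  (-8)·L_0(s) = -4s^2 - 12s - 8
  0·L_1(s) = 0
  4·L_2(s) = 2s^2 + 10s + 12
Adding term by term: -2s^2 - 2s + 4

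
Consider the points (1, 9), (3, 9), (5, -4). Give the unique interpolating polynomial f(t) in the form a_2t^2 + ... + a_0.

Newton's divided differences:
f[1,3] = (9 - 9) / (3 - 1) = 0
f[3,5] = (-4 - 9) / (5 - 3) = -13/2
f[1,3,5] = (-13/2 - 0) / (5 - 1) = -13/8
f(t) = 9 + (-13/8)·(t - 1)(t - 3)
Expanding: f(t) = -(13/8)t^2 + (13/2)t + 33/8

f(t) = -(13/8)t^2 + (13/2)t + 33/8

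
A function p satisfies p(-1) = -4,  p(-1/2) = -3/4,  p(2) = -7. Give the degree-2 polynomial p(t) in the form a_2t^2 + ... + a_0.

L_0(t) = (t + 1/2)(t - 2) / [3/2] = (2/3)t^2 - t - 2/3
L_1(t) = (t + 1)(t - 2) / [-5/4] = -(4/5)t^2 + (4/5)t + 8/5
L_2(t) = (t + 1)(t + 1/2) / [15/2] = (2/15)t^2 + (1/5)t + 1/15
p(t) = (-4)·L_0 + (-3/4)·L_1 + (-7)·L_2
  (-4)·L_0(t) = -(8/3)t^2 + 4t + 8/3
  (-3/4)·L_1(t) = (3/5)t^2 - (3/5)t - 6/5
  (-7)·L_2(t) = -(14/15)t^2 - (7/5)t - 7/15
Adding term by term: -3t^2 + 2t + 1

p(t) = -3t^2 + 2t + 1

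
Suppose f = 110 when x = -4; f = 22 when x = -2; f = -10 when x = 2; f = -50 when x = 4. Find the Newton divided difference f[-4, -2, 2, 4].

-1

f[-4,-2] = (22 - 110) / (-2 - (-4)) = -44
f[-2,2] = (-10 - 22) / (2 - (-2)) = -8
f[2,4] = (-50 - (-10)) / (4 - 2) = -20
f[-4,-2,2] = (-8 - (-44)) / (2 - (-4)) = 6
f[-2,2,4] = (-20 - (-8)) / (4 - (-2)) = -2
f[-4,-2,2,4] = (-2 - 6) / (4 - (-4)) = -1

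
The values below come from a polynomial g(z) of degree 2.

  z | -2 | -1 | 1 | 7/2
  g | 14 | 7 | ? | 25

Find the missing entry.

5

The 3 known values determine g uniquely (degree ≤ 2).
Evaluate each Lagrange basis at z = 1:
L_0(1) = (2)·(-5/2)/[(-1)·(-11/2)] = -10/11
L_1(1) = (3)·(-5/2)/[(1)·(-9/2)] = 5/3
L_2(1) = (3)·(2)/[(11/2)·(9/2)] = 8/33
Sum: 14·(-10/11) + 7·(5/3) + 25·(8/33) = 5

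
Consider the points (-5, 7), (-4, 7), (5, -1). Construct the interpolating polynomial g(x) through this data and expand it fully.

L_0(x) = (x + 4)(x - 5) / [10] = (1/10)x^2 - (1/10)x - 2
L_1(x) = (x + 5)(x - 5) / [-9] = -(1/9)x^2 + 25/9
L_2(x) = (x + 5)(x + 4) / [90] = (1/90)x^2 + (1/10)x + 2/9
g(x) = 7·L_0 + 7·L_1 + (-1)·L_2
  7·L_0(x) = (7/10)x^2 - (7/10)x - 14
  7·L_1(x) = -(7/9)x^2 + 175/9
  (-1)·L_2(x) = -(1/90)x^2 - (1/10)x - 2/9
Adding term by term: -(4/45)x^2 - (4/5)x + 47/9

g(x) = -(4/45)x^2 - (4/5)x + 47/9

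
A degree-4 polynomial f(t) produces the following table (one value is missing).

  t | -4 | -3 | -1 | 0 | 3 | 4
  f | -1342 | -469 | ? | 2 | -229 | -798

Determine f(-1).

-13

The 5 known values determine f uniquely (degree ≤ 4).
Evaluate each Lagrange basis at t = -1:
L_0(-1) = (2)·(-1)·(-4)·(-5)/[(-1)·(-4)·(-7)·(-8)] = -5/28
L_1(-1) = (3)·(-1)·(-4)·(-5)/[(1)·(-3)·(-6)·(-7)] = 10/21
L_2(-1) = (3)·(2)·(-4)·(-5)/[(4)·(3)·(-3)·(-4)] = 5/6
L_3(-1) = (3)·(2)·(-1)·(-5)/[(7)·(6)·(3)·(-1)] = -5/21
L_4(-1) = (3)·(2)·(-1)·(-4)/[(8)·(7)·(4)·(1)] = 3/28
Sum: (-1342)·(-5/28) + (-469)·(10/21) + 2·(5/6) + (-229)·(-5/21) + (-798)·(3/28) = -13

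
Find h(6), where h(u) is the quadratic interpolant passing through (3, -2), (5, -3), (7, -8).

Evaluate each Lagrange basis at u = 6:
L_0(6) = (1)·(-1)/[(-2)·(-4)] = -1/8
L_1(6) = (3)·(-1)/[(2)·(-2)] = 3/4
L_2(6) = (3)·(1)/[(4)·(2)] = 3/8
Sum: (-2)·(-1/8) + (-3)·(3/4) + (-8)·(3/8) = -5

-5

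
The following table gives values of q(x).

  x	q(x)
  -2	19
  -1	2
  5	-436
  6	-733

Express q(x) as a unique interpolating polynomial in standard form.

q(x) = -3x^3 - 2x^2 - 2x - 1

Newton's divided differences:
q[-2,-1] = (2 - 19) / (-1 - (-2)) = -17
q[-1,5] = (-436 - 2) / (5 - (-1)) = -73
q[5,6] = (-733 - (-436)) / (6 - 5) = -297
q[-2,-1,5] = (-73 - (-17)) / (5 - (-2)) = -8
q[-1,5,6] = (-297 - (-73)) / (6 - (-1)) = -32
q[-2,-1,5,6] = (-32 - (-8)) / (6 - (-2)) = -3
q(x) = 19 + (-17)·(x + 2) + (-8)·(x + 2)(x + 1) + (-3)·(x + 2)(x + 1)(x - 5)
Expanding: q(x) = -3x^3 - 2x^2 - 2x - 1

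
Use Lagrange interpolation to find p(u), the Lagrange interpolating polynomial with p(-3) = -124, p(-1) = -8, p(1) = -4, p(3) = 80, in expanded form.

p(u) = 4u^3 - 2u^2 - 2u - 4

Build the Lagrange basis polynomials:
L_0(u) = (u + 1)(u - 1)(u - 3) / [-48] = -(1/48)u^3 + (1/16)u^2 + (1/48)u - 1/16
L_1(u) = (u + 3)(u - 1)(u - 3) / [16] = (1/16)u^3 - (1/16)u^2 - (9/16)u + 9/16
L_2(u) = (u + 3)(u + 1)(u - 3) / [-16] = -(1/16)u^3 - (1/16)u^2 + (9/16)u + 9/16
L_3(u) = (u + 3)(u + 1)(u - 1) / [48] = (1/48)u^3 + (1/16)u^2 - (1/48)u - 1/16
p(u) = (-124)·L_0 + (-8)·L_1 + (-4)·L_2 + 80·L_3
  (-124)·L_0(u) = (31/12)u^3 - (31/4)u^2 - (31/12)u + 31/4
  (-8)·L_1(u) = -(1/2)u^3 + (1/2)u^2 + (9/2)u - 9/2
  (-4)·L_2(u) = (1/4)u^3 + (1/4)u^2 - (9/4)u - 9/4
  80·L_3(u) = (5/3)u^3 + 5u^2 - (5/3)u - 5
Adding term by term: 4u^3 - 2u^2 - 2u - 4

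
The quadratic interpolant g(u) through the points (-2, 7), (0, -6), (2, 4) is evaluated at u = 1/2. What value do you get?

-181/32

L_0(1/2) = (1/2)·(-3/2)/[(-2)·(-4)] = -3/32
L_1(1/2) = (5/2)·(-3/2)/[(2)·(-2)] = 15/16
L_2(1/2) = (5/2)·(1/2)/[(4)·(2)] = 5/32
Sum: 7·(-3/32) + (-6)·(15/16) + 4·(5/32) = -181/32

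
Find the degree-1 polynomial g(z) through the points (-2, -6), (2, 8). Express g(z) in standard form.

g(z) = (7/2)z + 1

L_0(z) = (z - 2) / [-4] = -(1/4)z + 1/2
L_1(z) = (z + 2) / [4] = (1/4)z + 1/2
g(z) = (-6)·L_0 + 8·L_1
  (-6)·L_0(z) = (3/2)z - 3
  8·L_1(z) = 2z + 4
Adding term by term: (7/2)z + 1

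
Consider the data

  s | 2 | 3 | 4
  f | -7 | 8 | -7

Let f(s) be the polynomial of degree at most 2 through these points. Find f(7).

L_0(7) = (4)·(3)/[(-1)·(-2)] = 6
L_1(7) = (5)·(3)/[(1)·(-1)] = -15
L_2(7) = (5)·(4)/[(2)·(1)] = 10
Sum: (-7)·(6) + 8·(-15) + (-7)·(10) = -232

-232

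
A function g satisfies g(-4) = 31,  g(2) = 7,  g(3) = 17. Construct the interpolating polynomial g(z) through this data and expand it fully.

L_0(z) = (z - 2)(z - 3) / [42] = (1/42)z^2 - (5/42)z + 1/7
L_1(z) = (z + 4)(z - 3) / [-6] = -(1/6)z^2 - (1/6)z + 2
L_2(z) = (z + 4)(z - 2) / [7] = (1/7)z^2 + (2/7)z - 8/7
g(z) = 31·L_0 + 7·L_1 + 17·L_2
  31·L_0(z) = (31/42)z^2 - (155/42)z + 31/7
  7·L_1(z) = -(7/6)z^2 - (7/6)z + 14
  17·L_2(z) = (17/7)z^2 + (34/7)z - 136/7
Adding term by term: 2z^2 - 1

g(z) = 2z^2 - 1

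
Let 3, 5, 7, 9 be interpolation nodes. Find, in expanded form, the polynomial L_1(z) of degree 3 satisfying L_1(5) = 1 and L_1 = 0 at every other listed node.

L_1(z) = (z - 3)(z - 7)(z - 9) / [(2)·(-2)·(-4)]
       = (z^3 - 19z^2 + 111z - 189) / (16)

L_1(z) = (1/16)z^3 - (19/16)z^2 + (111/16)z - 189/16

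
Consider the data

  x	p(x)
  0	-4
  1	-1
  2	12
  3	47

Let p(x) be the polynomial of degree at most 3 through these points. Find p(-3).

Using Newton's divided-difference form:
p[0,1] = (-1 - (-4)) / (1 - 0) = 3
p[1,2] = (12 - (-1)) / (2 - 1) = 13
p[2,3] = (47 - 12) / (3 - 2) = 35
p[0,1,2] = (13 - 3) / (2 - 0) = 5
p[1,2,3] = (35 - 13) / (3 - 1) = 11
p[0,1,2,3] = (11 - 5) / (3 - 0) = 2
p(-3) = -4 + 3·(-3) + 5·(-3)·(-4) + 2·(-3)·(-4)·(-5) = -73

-73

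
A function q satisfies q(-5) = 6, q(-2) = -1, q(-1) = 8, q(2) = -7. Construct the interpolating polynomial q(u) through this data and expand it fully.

q(u) = -(19/21)u^3 - (185/42)u^2 + (89/42)u + 286/21

L_0(u) = (u + 2)(u + 1)(u - 2) / [-84] = -(1/84)u^3 - (1/84)u^2 + (1/21)u + 1/21
L_1(u) = (u + 5)(u + 1)(u - 2) / [12] = (1/12)u^3 + (1/3)u^2 - (7/12)u - 5/6
L_2(u) = (u + 5)(u + 2)(u - 2) / [-12] = -(1/12)u^3 - (5/12)u^2 + (1/3)u + 5/3
L_3(u) = (u + 5)(u + 2)(u + 1) / [84] = (1/84)u^3 + (2/21)u^2 + (17/84)u + 5/42
q(u) = 6·L_0 + (-1)·L_1 + 8·L_2 + (-7)·L_3
  6·L_0(u) = -(1/14)u^3 - (1/14)u^2 + (2/7)u + 2/7
  (-1)·L_1(u) = -(1/12)u^3 - (1/3)u^2 + (7/12)u + 5/6
  8·L_2(u) = -(2/3)u^3 - (10/3)u^2 + (8/3)u + 40/3
  (-7)·L_3(u) = -(1/12)u^3 - (2/3)u^2 - (17/12)u - 5/6
Adding term by term: -(19/21)u^3 - (185/42)u^2 + (89/42)u + 286/21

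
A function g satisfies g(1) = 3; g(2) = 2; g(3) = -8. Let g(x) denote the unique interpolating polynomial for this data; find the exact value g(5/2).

Evaluate each Lagrange basis at x = 5/2:
L_0(5/2) = (1/2)·(-1/2)/[(-1)·(-2)] = -1/8
L_1(5/2) = (3/2)·(-1/2)/[(1)·(-1)] = 3/4
L_2(5/2) = (3/2)·(1/2)/[(2)·(1)] = 3/8
Sum: 3·(-1/8) + 2·(3/4) + (-8)·(3/8) = -15/8

-15/8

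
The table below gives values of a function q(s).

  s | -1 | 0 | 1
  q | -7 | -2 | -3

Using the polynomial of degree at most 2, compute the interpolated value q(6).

Using Newton's divided-difference form:
q[-1,0] = (-2 - (-7)) / (0 - (-1)) = 5
q[0,1] = (-3 - (-2)) / (1 - 0) = -1
q[-1,0,1] = (-1 - 5) / (1 - (-1)) = -3
q(6) = -7 + 5·(7) + (-3)·(7)·(6) = -98

-98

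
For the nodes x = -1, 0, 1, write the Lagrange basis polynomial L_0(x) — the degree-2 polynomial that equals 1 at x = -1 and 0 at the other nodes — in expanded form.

L_0(x) = x(x - 1) / [(-1)·(-2)]
       = (x^2 - x) / (2)

L_0(x) = (1/2)x^2 - (1/2)x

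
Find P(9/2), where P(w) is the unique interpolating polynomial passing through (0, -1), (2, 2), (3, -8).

Evaluate each Lagrange basis at w = 9/2:
L_0(9/2) = (5/2)·(3/2)/[(-2)·(-3)] = 5/8
L_1(9/2) = (9/2)·(3/2)/[(2)·(-1)] = -27/8
L_2(9/2) = (9/2)·(5/2)/[(3)·(1)] = 15/4
Sum: (-1)·(5/8) + 2·(-27/8) + (-8)·(15/4) = -299/8

-299/8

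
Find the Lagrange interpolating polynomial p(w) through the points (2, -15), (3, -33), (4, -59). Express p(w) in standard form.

Build the Lagrange basis polynomials:
L_0(w) = (w - 3)(w - 4) / [2] = (1/2)w^2 - (7/2)w + 6
L_1(w) = (w - 2)(w - 4) / [-1] = -w^2 + 6w - 8
L_2(w) = (w - 2)(w - 3) / [2] = (1/2)w^2 - (5/2)w + 3
p(w) = (-15)·L_0 + (-33)·L_1 + (-59)·L_2
  (-15)·L_0(w) = -(15/2)w^2 + (105/2)w - 90
  (-33)·L_1(w) = 33w^2 - 198w + 264
  (-59)·L_2(w) = -(59/2)w^2 + (295/2)w - 177
Adding term by term: -4w^2 + 2w - 3

p(w) = -4w^2 + 2w - 3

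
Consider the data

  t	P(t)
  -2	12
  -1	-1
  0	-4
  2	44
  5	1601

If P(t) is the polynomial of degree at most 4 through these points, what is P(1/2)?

-11/2

Using Newton's divided-difference form:
P[-2,-1] = (-1 - 12) / (-1 - (-2)) = -13
P[-1,0] = (-4 - (-1)) / (0 - (-1)) = -3
P[0,2] = (44 - (-4)) / (2 - 0) = 24
P[2,5] = (1601 - 44) / (5 - 2) = 519
P[-2,-1,0] = (-3 - (-13)) / (0 - (-2)) = 5
P[-1,0,2] = (24 - (-3)) / (2 - (-1)) = 9
P[0,2,5] = (519 - 24) / (5 - 0) = 99
P[-2,-1,0,2] = (9 - 5) / (2 - (-2)) = 1
P[-1,0,2,5] = (99 - 9) / (5 - (-1)) = 15
P[-2,-1,0,2,5] = (15 - 1) / (5 - (-2)) = 2
P(1/2) = 12 + (-13)·(5/2) + 5·(5/2)·(3/2) + 1·(5/2)·(3/2)·(1/2) + 2·(5/2)·(3/2)·(1/2)·(-3/2) = -11/2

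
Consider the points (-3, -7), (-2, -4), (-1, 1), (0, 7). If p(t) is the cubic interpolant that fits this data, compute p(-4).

-7

L_0(-4) = (-2)·(-3)·(-4)/[(-1)·(-2)·(-3)] = 4
L_1(-4) = (-1)·(-3)·(-4)/[(1)·(-1)·(-2)] = -6
L_2(-4) = (-1)·(-2)·(-4)/[(2)·(1)·(-1)] = 4
L_3(-4) = (-1)·(-2)·(-3)/[(3)·(2)·(1)] = -1
Sum: (-7)·(4) + (-4)·(-6) + 1·(4) + 7·(-1) = -7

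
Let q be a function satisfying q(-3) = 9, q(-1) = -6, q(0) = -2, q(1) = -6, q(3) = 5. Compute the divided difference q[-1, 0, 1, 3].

43/24

q[-1,0] = (-2 - (-6)) / (0 - (-1)) = 4
q[0,1] = (-6 - (-2)) / (1 - 0) = -4
q[1,3] = (5 - (-6)) / (3 - 1) = 11/2
q[-1,0,1] = (-4 - 4) / (1 - (-1)) = -4
q[0,1,3] = (11/2 - (-4)) / (3 - 0) = 19/6
q[-1,0,1,3] = (19/6 - (-4)) / (3 - (-1)) = 43/24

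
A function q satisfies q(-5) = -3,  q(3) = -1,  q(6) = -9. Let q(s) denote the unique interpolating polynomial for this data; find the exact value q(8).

Using Newton's divided-difference form:
q[-5,3] = (-1 - (-3)) / (3 - (-5)) = 1/4
q[3,6] = (-9 - (-1)) / (6 - 3) = -8/3
q[-5,3,6] = (-8/3 - 1/4) / (6 - (-5)) = -35/132
q(8) = -3 + (1/4)·(13) + (-35/132)·(13)·(5) = -1121/66

-1121/66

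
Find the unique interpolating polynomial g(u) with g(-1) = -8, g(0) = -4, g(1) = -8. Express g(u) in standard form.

Build the Lagrange basis polynomials:
L_0(u) = u(u - 1) / [2] = (1/2)u^2 - (1/2)u
L_1(u) = (u + 1)(u - 1) / [-1] = -u^2 + 1
L_2(u) = (u + 1)u / [2] = (1/2)u^2 + (1/2)u
g(u) = (-8)·L_0 + (-4)·L_1 + (-8)·L_2
  (-8)·L_0(u) = -4u^2 + 4u
  (-4)·L_1(u) = 4u^2 - 4
  (-8)·L_2(u) = -4u^2 - 4u
Adding term by term: -4u^2 - 4

g(u) = -4u^2 - 4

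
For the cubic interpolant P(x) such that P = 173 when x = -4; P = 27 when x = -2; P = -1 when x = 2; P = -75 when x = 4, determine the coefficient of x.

Build the Lagrange basis polynomials:
L_0(x) = (x + 2)(x - 2)(x - 4) / [-96] = -(1/96)x^3 + (1/24)x^2 + (1/24)x - 1/6
L_1(x) = (x + 4)(x - 2)(x - 4) / [48] = (1/48)x^3 - (1/24)x^2 - (1/3)x + 2/3
L_2(x) = (x + 4)(x + 2)(x - 4) / [-48] = -(1/48)x^3 - (1/24)x^2 + (1/3)x + 2/3
L_3(x) = (x + 4)(x + 2)(x - 2) / [96] = (1/96)x^3 + (1/24)x^2 - (1/24)x - 1/6
P(x) = 173·L_0 + 27·L_1 + (-1)·L_2 + (-75)·L_3
Only the coefficient of x is needed; take it from each L_i and combine:
173·(1/24) + 27·(-1/3) + (-1)·(1/3) + (-75)·(-1/24) = 1

1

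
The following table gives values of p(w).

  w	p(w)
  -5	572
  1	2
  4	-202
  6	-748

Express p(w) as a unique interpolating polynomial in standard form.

L_0(w) = (w - 1)(w - 4)(w - 6) / [-594] = -(1/594)w^3 + (1/54)w^2 - (17/297)w + 4/99
L_1(w) = (w + 5)(w - 4)(w - 6) / [90] = (1/90)w^3 - (1/18)w^2 - (13/45)w + 4/3
L_2(w) = (w + 5)(w - 1)(w - 6) / [-54] = -(1/54)w^3 + (1/27)w^2 + (29/54)w - 5/9
L_3(w) = (w + 5)(w - 1)(w - 4) / [110] = (1/110)w^3 - (21/110)w + 2/11
p(w) = 572·L_0 + 2·L_1 + (-202)·L_2 + (-748)·L_3
  572·L_0(w) = -(26/27)w^3 + (286/27)w^2 - (884/27)w + 208/9
  2·L_1(w) = (1/45)w^3 - (1/9)w^2 - (26/45)w + 8/3
  (-202)·L_2(w) = (101/27)w^3 - (202/27)w^2 - (2929/27)w + 1010/9
  (-748)·L_3(w) = -(34/5)w^3 + (714/5)w - 136
Adding term by term: -4w^3 + 3w^2 + w + 2

p(w) = -4w^3 + 3w^2 + w + 2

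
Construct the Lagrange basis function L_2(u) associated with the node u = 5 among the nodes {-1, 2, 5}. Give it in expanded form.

L_2(u) = (u + 1)(u - 2) / [(6)·(3)]
       = (u^2 - u - 2) / (18)

L_2(u) = (1/18)u^2 - (1/18)u - 1/9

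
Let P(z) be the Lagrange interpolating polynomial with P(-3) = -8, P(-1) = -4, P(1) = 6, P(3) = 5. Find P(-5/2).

-1087/128

Evaluate each Lagrange basis at z = -5/2:
L_0(-5/2) = (-3/2)·(-7/2)·(-11/2)/[(-2)·(-4)·(-6)] = 77/128
L_1(-5/2) = (1/2)·(-7/2)·(-11/2)/[(2)·(-2)·(-4)] = 77/128
L_2(-5/2) = (1/2)·(-3/2)·(-11/2)/[(4)·(2)·(-2)] = -33/128
L_3(-5/2) = (1/2)·(-3/2)·(-7/2)/[(6)·(4)·(2)] = 7/128
Sum: (-8)·(77/128) + (-4)·(77/128) + 6·(-33/128) + 5·(7/128) = -1087/128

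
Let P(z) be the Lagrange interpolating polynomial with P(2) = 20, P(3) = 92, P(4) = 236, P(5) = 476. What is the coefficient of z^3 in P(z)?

4

L_0(z) = (z - 3)(z - 4)(z - 5) / [-6] = -(1/6)z^3 + 2z^2 - (47/6)z + 10
L_1(z) = (z - 2)(z - 4)(z - 5) / [2] = (1/2)z^3 - (11/2)z^2 + 19z - 20
L_2(z) = (z - 2)(z - 3)(z - 5) / [-2] = -(1/2)z^3 + 5z^2 - (31/2)z + 15
L_3(z) = (z - 2)(z - 3)(z - 4) / [6] = (1/6)z^3 - (3/2)z^2 + (13/3)z - 4
P(z) = 20·L_0 + 92·L_1 + 236·L_2 + 476·L_3
Only the coefficient of z^3 is needed; take it from each L_i and combine:
20·(-1/6) + 92·(1/2) + 236·(-1/2) + 476·(1/6) = 4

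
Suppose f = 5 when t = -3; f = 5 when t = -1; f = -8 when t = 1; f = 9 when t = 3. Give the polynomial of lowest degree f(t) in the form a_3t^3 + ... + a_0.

Newton's divided differences:
f[-3,-1] = (5 - 5) / (-1 - (-3)) = 0
f[-1,1] = (-8 - 5) / (1 - (-1)) = -13/2
f[1,3] = (9 - (-8)) / (3 - 1) = 17/2
f[-3,-1,1] = (-13/2 - 0) / (1 - (-3)) = -13/8
f[-1,1,3] = (17/2 - (-13/2)) / (3 - (-1)) = 15/4
f[-3,-1,1,3] = (15/4 - (-13/8)) / (3 - (-3)) = 43/48
f(t) = 5 + (-13/8)·(t + 3)(t + 1) + (43/48)·(t + 3)(t + 1)(t - 1)
Expanding: f(t) = (43/48)t^3 + (17/16)t^2 - (355/48)t - 41/16

f(t) = (43/48)t^3 + (17/16)t^2 - (355/48)t - 41/16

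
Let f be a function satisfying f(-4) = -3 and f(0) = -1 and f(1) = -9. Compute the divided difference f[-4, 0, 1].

f[-4,0] = (-1 - (-3)) / (0 - (-4)) = 1/2
f[0,1] = (-9 - (-1)) / (1 - 0) = -8
f[-4,0,1] = (-8 - 1/2) / (1 - (-4)) = -17/10

-17/10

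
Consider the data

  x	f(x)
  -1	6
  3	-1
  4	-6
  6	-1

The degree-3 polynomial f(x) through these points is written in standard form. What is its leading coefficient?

L_0(x) = (x - 3)(x - 4)(x - 6) / [-140] = -(1/140)x^3 + (13/140)x^2 - (27/70)x + 18/35
L_1(x) = (x + 1)(x - 4)(x - 6) / [12] = (1/12)x^3 - (3/4)x^2 + (7/6)x + 2
L_2(x) = (x + 1)(x - 3)(x - 6) / [-10] = -(1/10)x^3 + (4/5)x^2 - (9/10)x - 9/5
L_3(x) = (x + 1)(x - 3)(x - 4) / [42] = (1/42)x^3 - (1/7)x^2 + (5/42)x + 2/7
f(x) = 6·L_0 + (-1)·L_1 + (-6)·L_2 + (-1)·L_3
Only the coefficient of x^3 is needed; take it from each L_i and combine:
6·(-1/140) + (-1)·(1/12) + (-6)·(-1/10) + (-1)·(1/42) = 9/20

9/20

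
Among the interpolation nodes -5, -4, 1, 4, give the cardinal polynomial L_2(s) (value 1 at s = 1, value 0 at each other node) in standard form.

L_2(s) = (s + 5)(s + 4)(s - 4) / [(6)·(5)·(-3)]
       = (s^3 + 5s^2 - 16s - 80) / (-90)

L_2(s) = -(1/90)s^3 - (1/18)s^2 + (8/45)s + 8/9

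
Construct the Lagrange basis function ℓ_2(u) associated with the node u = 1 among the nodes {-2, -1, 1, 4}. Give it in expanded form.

ℓ_2(u) = -(1/18)u^3 + (1/18)u^2 + (5/9)u + 4/9

ℓ_2(u) = (u + 2)(u + 1)(u - 4) / [(3)·(2)·(-3)]
       = (u^3 - u^2 - 10u - 8) / (-18)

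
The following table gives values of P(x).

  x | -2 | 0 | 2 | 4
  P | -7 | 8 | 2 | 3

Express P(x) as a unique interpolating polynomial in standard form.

Build the Lagrange basis polynomials:
L_0(x) = x(x - 2)(x - 4) / [-48] = -(1/48)x^3 + (1/8)x^2 - (1/6)x
L_1(x) = (x + 2)(x - 2)(x - 4) / [16] = (1/16)x^3 - (1/4)x^2 - (1/4)x + 1
L_2(x) = (x + 2)x(x - 4) / [-16] = -(1/16)x^3 + (1/8)x^2 + (1/2)x
L_3(x) = (x + 2)x(x - 2) / [48] = (1/48)x^3 - (1/12)x
P(x) = (-7)·L_0 + 8·L_1 + 2·L_2 + 3·L_3
  (-7)·L_0(x) = (7/48)x^3 - (7/8)x^2 + (7/6)x
  8·L_1(x) = (1/2)x^3 - 2x^2 - 2x + 8
  2·L_2(x) = -(1/8)x^3 + (1/4)x^2 + x
  3·L_3(x) = (1/16)x^3 - (1/4)x
Adding term by term: (7/12)x^3 - (21/8)x^2 - (1/12)x + 8

P(x) = (7/12)x^3 - (21/8)x^2 - (1/12)x + 8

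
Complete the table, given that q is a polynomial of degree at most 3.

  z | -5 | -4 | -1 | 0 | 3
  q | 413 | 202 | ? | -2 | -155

The 4 known values determine q uniquely (degree ≤ 3).
L_0(-1) = (3)·(-1)·(-4)/[(-1)·(-5)·(-8)] = -3/10
L_1(-1) = (4)·(-1)·(-4)/[(1)·(-4)·(-7)] = 4/7
L_2(-1) = (4)·(3)·(-4)/[(5)·(4)·(-3)] = 4/5
L_3(-1) = (4)·(3)·(-1)/[(8)·(7)·(3)] = -1/14
Sum: 413·(-3/10) + 202·(4/7) + (-2)·(4/5) + (-155)·(-1/14) = 1

1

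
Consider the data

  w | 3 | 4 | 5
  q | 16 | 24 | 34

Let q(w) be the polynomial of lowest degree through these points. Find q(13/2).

Using Newton's divided-difference form:
q[3,4] = (24 - 16) / (4 - 3) = 8
q[4,5] = (34 - 24) / (5 - 4) = 10
q[3,4,5] = (10 - 8) / (5 - 3) = 1
q(13/2) = 16 + 8·(7/2) + 1·(7/2)·(5/2) = 211/4

211/4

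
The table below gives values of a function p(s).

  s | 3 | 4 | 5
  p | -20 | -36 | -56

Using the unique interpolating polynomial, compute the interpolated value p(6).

Evaluate each Lagrange basis at s = 6:
L_0(6) = (2)·(1)/[(-1)·(-2)] = 1
L_1(6) = (3)·(1)/[(1)·(-1)] = -3
L_2(6) = (3)·(2)/[(2)·(1)] = 3
Sum: (-20)·(1) + (-36)·(-3) + (-56)·(3) = -80

-80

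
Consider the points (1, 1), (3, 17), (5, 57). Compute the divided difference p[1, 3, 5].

3

p[1,3] = (17 - 1) / (3 - 1) = 8
p[3,5] = (57 - 17) / (5 - 3) = 20
p[1,3,5] = (20 - 8) / (5 - 1) = 3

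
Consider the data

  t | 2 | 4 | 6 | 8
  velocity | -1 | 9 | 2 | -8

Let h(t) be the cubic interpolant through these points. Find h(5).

27/4

Using Newton's divided-difference form:
h[2,4] = (9 - (-1)) / (4 - 2) = 5
h[4,6] = (2 - 9) / (6 - 4) = -7/2
h[6,8] = (-8 - 2) / (8 - 6) = -5
h[2,4,6] = (-7/2 - 5) / (6 - 2) = -17/8
h[4,6,8] = (-5 - (-7/2)) / (8 - 4) = -3/8
h[2,4,6,8] = (-3/8 - (-17/8)) / (8 - 2) = 7/24
h(5) = -1 + 5·(3) + (-17/8)·(3)·(1) + (7/24)·(3)·(1)·(-1) = 27/4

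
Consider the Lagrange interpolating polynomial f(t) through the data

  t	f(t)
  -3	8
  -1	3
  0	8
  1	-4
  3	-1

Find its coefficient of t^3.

L_0(t) = (t + 1)t(t - 1)(t - 3) / [144] = (1/144)t^4 - (1/48)t^3 - (1/144)t^2 + (1/48)t
L_1(t) = (t + 3)t(t - 1)(t - 3) / [-16] = -(1/16)t^4 + (1/16)t^3 + (9/16)t^2 - (9/16)t
L_2(t) = (t + 3)(t + 1)(t - 1)(t - 3) / [9] = (1/9)t^4 - (10/9)t^2 + 1
L_3(t) = (t + 3)(t + 1)t(t - 3) / [-16] = -(1/16)t^4 - (1/16)t^3 + (9/16)t^2 + (9/16)t
L_4(t) = (t + 3)(t + 1)t(t - 1) / [144] = (1/144)t^4 + (1/48)t^3 - (1/144)t^2 - (1/48)t
f(t) = 8·L_0 + 3·L_1 + 8·L_2 + (-4)·L_3 + (-1)·L_4
Only the coefficient of t^3 is needed; take it from each L_i and combine:
8·(-1/48) + 3·(1/16) + 8·(0) + (-4)·(-1/16) + (-1)·(1/48) = 1/4

1/4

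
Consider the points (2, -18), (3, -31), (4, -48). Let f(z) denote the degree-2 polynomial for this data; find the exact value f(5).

L_0(5) = (2)·(1)/[(-1)·(-2)] = 1
L_1(5) = (3)·(1)/[(1)·(-1)] = -3
L_2(5) = (3)·(2)/[(2)·(1)] = 3
Sum: (-18)·(1) + (-31)·(-3) + (-48)·(3) = -69

-69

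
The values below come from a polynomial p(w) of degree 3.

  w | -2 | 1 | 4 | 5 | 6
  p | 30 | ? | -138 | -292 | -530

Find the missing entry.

0

The 4 known values determine p uniquely (degree ≤ 3).
Evaluate each Lagrange basis at w = 1:
L_0(1) = (-3)·(-4)·(-5)/[(-6)·(-7)·(-8)] = 5/28
L_1(1) = (3)·(-4)·(-5)/[(6)·(-1)·(-2)] = 5
L_2(1) = (3)·(-3)·(-5)/[(7)·(1)·(-1)] = -45/7
L_3(1) = (3)·(-3)·(-4)/[(8)·(2)·(1)] = 9/4
Sum: 30·(5/28) + (-138)·(5) + (-292)·(-45/7) + (-530)·(9/4) = 0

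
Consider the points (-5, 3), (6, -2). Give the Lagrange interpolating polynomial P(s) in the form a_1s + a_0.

L_0(s) = (s - 6) / [-11] = -(1/11)s + 6/11
L_1(s) = (s + 5) / [11] = (1/11)s + 5/11
P(s) = 3·L_0 + (-2)·L_1
  3·L_0(s) = -(3/11)s + 18/11
  (-2)·L_1(s) = -(2/11)s - 10/11
Adding term by term: -(5/11)s + 8/11

P(s) = -(5/11)s + 8/11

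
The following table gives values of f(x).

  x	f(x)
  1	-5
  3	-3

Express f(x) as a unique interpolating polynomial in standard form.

f(x) = x - 6

L_0(x) = (x - 3) / [-2] = -(1/2)x + 3/2
L_1(x) = (x - 1) / [2] = (1/2)x - 1/2
f(x) = (-5)·L_0 + (-3)·L_1
  (-5)·L_0(x) = (5/2)x - 15/2
  (-3)·L_1(x) = -(3/2)x + 3/2
Adding term by term: x - 6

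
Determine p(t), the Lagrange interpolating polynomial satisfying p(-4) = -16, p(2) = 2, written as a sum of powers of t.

Build the Lagrange basis polynomials:
L_0(t) = (t - 2) / [-6] = -(1/6)t + 1/3
L_1(t) = (t + 4) / [6] = (1/6)t + 2/3
p(t) = (-16)·L_0 + 2·L_1
  (-16)·L_0(t) = (8/3)t - 16/3
  2·L_1(t) = (1/3)t + 4/3
Adding term by term: 3t - 4

p(t) = 3t - 4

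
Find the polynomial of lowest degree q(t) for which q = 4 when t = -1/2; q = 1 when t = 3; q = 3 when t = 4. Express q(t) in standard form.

L_0(t) = (t - 3)(t - 4) / [63/4] = (4/63)t^2 - (4/9)t + 16/21
L_1(t) = (t + 1/2)(t - 4) / [-7/2] = -(2/7)t^2 + t + 4/7
L_2(t) = (t + 1/2)(t - 3) / [9/2] = (2/9)t^2 - (5/9)t - 1/3
q(t) = 4·L_0 + 1·L_1 + 3·L_2
  4·L_0(t) = (16/63)t^2 - (16/9)t + 64/21
  1·L_1(t) = -(2/7)t^2 + t + 4/7
  3·L_2(t) = (2/3)t^2 - (5/3)t - 1
Adding term by term: (40/63)t^2 - (22/9)t + 55/21

q(t) = (40/63)t^2 - (22/9)t + 55/21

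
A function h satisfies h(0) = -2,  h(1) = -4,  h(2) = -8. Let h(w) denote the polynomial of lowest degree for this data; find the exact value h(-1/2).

Evaluate each Lagrange basis at w = -1/2:
L_0(-1/2) = (-3/2)·(-5/2)/[(-1)·(-2)] = 15/8
L_1(-1/2) = (-1/2)·(-5/2)/[(1)·(-1)] = -5/4
L_2(-1/2) = (-1/2)·(-3/2)/[(2)·(1)] = 3/8
Sum: (-2)·(15/8) + (-4)·(-5/4) + (-8)·(3/8) = -7/4

-7/4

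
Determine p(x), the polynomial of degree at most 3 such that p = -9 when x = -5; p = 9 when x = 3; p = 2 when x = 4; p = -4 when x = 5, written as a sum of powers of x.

p(x) = (11/72)x^3 - (4/3)x^2 - (239/72)x + 161/6

Newton's divided differences:
p[-5,3] = (9 - (-9)) / (3 - (-5)) = 9/4
p[3,4] = (2 - 9) / (4 - 3) = -7
p[4,5] = (-4 - 2) / (5 - 4) = -6
p[-5,3,4] = (-7 - 9/4) / (4 - (-5)) = -37/36
p[3,4,5] = (-6 - (-7)) / (5 - 3) = 1/2
p[-5,3,4,5] = (1/2 - (-37/36)) / (5 - (-5)) = 11/72
p(x) = -9 + (9/4)·(x + 5) + (-37/36)·(x + 5)(x - 3) + (11/72)·(x + 5)(x - 3)(x - 4)
Expanding: p(x) = (11/72)x^3 - (4/3)x^2 - (239/72)x + 161/6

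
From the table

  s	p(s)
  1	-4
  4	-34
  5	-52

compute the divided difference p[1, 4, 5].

p[1,4] = (-34 - (-4)) / (4 - 1) = -10
p[4,5] = (-52 - (-34)) / (5 - 4) = -18
p[1,4,5] = (-18 - (-10)) / (5 - 1) = -2

-2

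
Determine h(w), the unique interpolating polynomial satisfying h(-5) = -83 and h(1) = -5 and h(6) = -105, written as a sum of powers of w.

Newton's divided differences:
h[-5,1] = (-5 - (-83)) / (1 - (-5)) = 13
h[1,6] = (-105 - (-5)) / (6 - 1) = -20
h[-5,1,6] = (-20 - 13) / (6 - (-5)) = -3
h(w) = -83 + 13·(w + 5) + (-3)·(w + 5)(w - 1)
Expanding: h(w) = -3w^2 + w - 3

h(w) = -3w^2 + w - 3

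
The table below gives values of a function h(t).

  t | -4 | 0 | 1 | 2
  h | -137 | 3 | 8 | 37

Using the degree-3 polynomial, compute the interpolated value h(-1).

4

L_0(-1) = (-1)·(-2)·(-3)/[(-4)·(-5)·(-6)] = 1/20
L_1(-1) = (3)·(-2)·(-3)/[(4)·(-1)·(-2)] = 9/4
L_2(-1) = (3)·(-1)·(-3)/[(5)·(1)·(-1)] = -9/5
L_3(-1) = (3)·(-1)·(-2)/[(6)·(2)·(1)] = 1/2
Sum: (-137)·(1/20) + 3·(9/4) + 8·(-9/5) + 37·(1/2) = 4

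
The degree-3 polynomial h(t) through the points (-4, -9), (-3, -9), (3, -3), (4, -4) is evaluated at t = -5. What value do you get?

-55/7

Evaluate each Lagrange basis at t = -5:
L_0(-5) = (-2)·(-8)·(-9)/[(-1)·(-7)·(-8)] = 18/7
L_1(-5) = (-1)·(-8)·(-9)/[(1)·(-6)·(-7)] = -12/7
L_2(-5) = (-1)·(-2)·(-9)/[(7)·(6)·(-1)] = 3/7
L_3(-5) = (-1)·(-2)·(-8)/[(8)·(7)·(1)] = -2/7
Sum: (-9)·(18/7) + (-9)·(-12/7) + (-3)·(3/7) + (-4)·(-2/7) = -55/7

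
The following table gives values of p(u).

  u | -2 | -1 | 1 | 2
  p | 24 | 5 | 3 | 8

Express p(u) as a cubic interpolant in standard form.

L_0(u) = (u + 1)(u - 1)(u - 2) / [-12] = -(1/12)u^3 + (1/6)u^2 + (1/12)u - 1/6
L_1(u) = (u + 2)(u - 1)(u - 2) / [6] = (1/6)u^3 - (1/6)u^2 - (2/3)u + 2/3
L_2(u) = (u + 2)(u + 1)(u - 2) / [-6] = -(1/6)u^3 - (1/6)u^2 + (2/3)u + 2/3
L_3(u) = (u + 2)(u + 1)(u - 1) / [12] = (1/12)u^3 + (1/6)u^2 - (1/12)u - 1/6
p(u) = 24·L_0 + 5·L_1 + 3·L_2 + 8·L_3
  24·L_0(u) = -2u^3 + 4u^2 + 2u - 4
  5·L_1(u) = (5/6)u^3 - (5/6)u^2 - (10/3)u + 10/3
  3·L_2(u) = -(1/2)u^3 - (1/2)u^2 + 2u + 2
  8·L_3(u) = (2/3)u^3 + (4/3)u^2 - (2/3)u - 4/3
Adding term by term: -u^3 + 4u^2

p(u) = -u^3 + 4u^2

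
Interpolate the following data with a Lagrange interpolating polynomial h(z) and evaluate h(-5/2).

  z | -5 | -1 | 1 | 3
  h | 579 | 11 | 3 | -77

341/4

Evaluate each Lagrange basis at z = -5/2:
L_0(-5/2) = (-3/2)·(-7/2)·(-11/2)/[(-4)·(-6)·(-8)] = 77/512
L_1(-5/2) = (5/2)·(-7/2)·(-11/2)/[(4)·(-2)·(-4)] = 385/256
L_2(-5/2) = (5/2)·(-3/2)·(-11/2)/[(6)·(2)·(-2)] = -55/64
L_3(-5/2) = (5/2)·(-3/2)·(-7/2)/[(8)·(4)·(2)] = 105/512
Sum: 579·(77/512) + 11·(385/256) + 3·(-55/64) + (-77)·(105/512) = 341/4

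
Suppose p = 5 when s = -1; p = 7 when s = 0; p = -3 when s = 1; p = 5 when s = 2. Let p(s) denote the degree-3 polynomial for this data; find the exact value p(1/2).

L_0(1/2) = (1/2)·(-1/2)·(-3/2)/[(-1)·(-2)·(-3)] = -1/16
L_1(1/2) = (3/2)·(-1/2)·(-3/2)/[(1)·(-1)·(-2)] = 9/16
L_2(1/2) = (3/2)·(1/2)·(-3/2)/[(2)·(1)·(-1)] = 9/16
L_3(1/2) = (3/2)·(1/2)·(-1/2)/[(3)·(2)·(1)] = -1/16
Sum: 5·(-1/16) + 7·(9/16) + (-3)·(9/16) + 5·(-1/16) = 13/8

13/8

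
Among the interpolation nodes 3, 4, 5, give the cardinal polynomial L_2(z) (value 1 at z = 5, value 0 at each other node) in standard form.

L_2(z) = (1/2)z^2 - (7/2)z + 6

L_2(z) = (z - 3)(z - 4) / [(2)·(1)]
       = (z^2 - 7z + 12) / (2)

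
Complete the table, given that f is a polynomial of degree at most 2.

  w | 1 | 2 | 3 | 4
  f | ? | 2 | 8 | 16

-2

The 3 known values determine f uniquely (degree ≤ 2).
L_0(1) = (-2)·(-3)/[(-1)·(-2)] = 3
L_1(1) = (-1)·(-3)/[(1)·(-1)] = -3
L_2(1) = (-1)·(-2)/[(2)·(1)] = 1
Sum: 2·(3) + 8·(-3) + 16·(1) = -2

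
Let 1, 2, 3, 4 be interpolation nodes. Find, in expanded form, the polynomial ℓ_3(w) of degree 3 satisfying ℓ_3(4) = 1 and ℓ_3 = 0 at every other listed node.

ℓ_3(w) = (w - 1)(w - 2)(w - 3) / [(3)·(2)·(1)]
       = (w^3 - 6w^2 + 11w - 6) / (6)

ℓ_3(w) = (1/6)w^3 - w^2 + (11/6)w - 1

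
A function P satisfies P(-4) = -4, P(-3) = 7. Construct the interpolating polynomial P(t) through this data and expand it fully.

Build the Lagrange basis polynomials:
L_0(t) = (t + 3) / [-1] = -t - 3
L_1(t) = (t + 4) / [1] = t + 4
P(t) = (-4)·L_0 + 7·L_1
  (-4)·L_0(t) = 4t + 12
  7·L_1(t) = 7t + 28
Adding term by term: 11t + 40

P(t) = 11t + 40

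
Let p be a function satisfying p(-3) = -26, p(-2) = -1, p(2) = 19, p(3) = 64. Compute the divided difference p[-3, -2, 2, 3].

p[-3,-2] = (-1 - (-26)) / (-2 - (-3)) = 25
p[-2,2] = (19 - (-1)) / (2 - (-2)) = 5
p[2,3] = (64 - 19) / (3 - 2) = 45
p[-3,-2,2] = (5 - 25) / (2 - (-3)) = -4
p[-2,2,3] = (45 - 5) / (3 - (-2)) = 8
p[-3,-2,2,3] = (8 - (-4)) / (3 - (-3)) = 2

2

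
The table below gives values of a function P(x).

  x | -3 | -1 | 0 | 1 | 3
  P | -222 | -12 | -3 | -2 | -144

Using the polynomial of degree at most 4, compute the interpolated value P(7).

-4532

Using Newton's divided-difference form:
P[-3,-1] = (-12 - (-222)) / (-1 - (-3)) = 105
P[-1,0] = (-3 - (-12)) / (0 - (-1)) = 9
P[0,1] = (-2 - (-3)) / (1 - 0) = 1
P[1,3] = (-144 - (-2)) / (3 - 1) = -71
P[-3,-1,0] = (9 - 105) / (0 - (-3)) = -32
P[-1,0,1] = (1 - 9) / (1 - (-1)) = -4
P[0,1,3] = (-71 - 1) / (3 - 0) = -24
P[-3,-1,0,1] = (-4 - (-32)) / (1 - (-3)) = 7
P[-1,0,1,3] = (-24 - (-4)) / (3 - (-1)) = -5
P[-3,-1,0,1,3] = (-5 - 7) / (3 - (-3)) = -2
P(7) = -222 + 105·(10) + (-32)·(10)·(8) + 7·(10)·(8)·(7) + (-2)·(10)·(8)·(7)·(6) = -4532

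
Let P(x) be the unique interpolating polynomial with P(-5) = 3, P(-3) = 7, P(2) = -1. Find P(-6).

-19/35

L_0(-6) = (-3)·(-8)/[(-2)·(-7)] = 12/7
L_1(-6) = (-1)·(-8)/[(2)·(-5)] = -4/5
L_2(-6) = (-1)·(-3)/[(7)·(5)] = 3/35
Sum: 3·(12/7) + 7·(-4/5) + (-1)·(3/35) = -19/35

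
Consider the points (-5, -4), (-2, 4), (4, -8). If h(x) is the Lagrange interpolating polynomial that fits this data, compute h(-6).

Evaluate each Lagrange basis at x = -6:
L_0(-6) = (-4)·(-10)/[(-3)·(-9)] = 40/27
L_1(-6) = (-1)·(-10)/[(3)·(-6)] = -5/9
L_2(-6) = (-1)·(-4)/[(9)·(6)] = 2/27
Sum: (-4)·(40/27) + 4·(-5/9) + (-8)·(2/27) = -236/27

-236/27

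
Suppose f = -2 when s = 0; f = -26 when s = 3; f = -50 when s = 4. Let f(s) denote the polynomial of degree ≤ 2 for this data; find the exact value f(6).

-122

L_0(6) = (3)·(2)/[(-3)·(-4)] = 1/2
L_1(6) = (6)·(2)/[(3)·(-1)] = -4
L_2(6) = (6)·(3)/[(4)·(1)] = 9/2
Sum: (-2)·(1/2) + (-26)·(-4) + (-50)·(9/2) = -122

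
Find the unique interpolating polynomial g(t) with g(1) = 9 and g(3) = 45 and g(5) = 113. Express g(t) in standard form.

g(t) = 4t^2 + 2t + 3

Build the Lagrange basis polynomials:
L_0(t) = (t - 3)(t - 5) / [8] = (1/8)t^2 - t + 15/8
L_1(t) = (t - 1)(t - 5) / [-4] = -(1/4)t^2 + (3/2)t - 5/4
L_2(t) = (t - 1)(t - 3) / [8] = (1/8)t^2 - (1/2)t + 3/8
g(t) = 9·L_0 + 45·L_1 + 113·L_2
  9·L_0(t) = (9/8)t^2 - 9t + 135/8
  45·L_1(t) = -(45/4)t^2 + (135/2)t - 225/4
  113·L_2(t) = (113/8)t^2 - (113/2)t + 339/8
Adding term by term: 4t^2 + 2t + 3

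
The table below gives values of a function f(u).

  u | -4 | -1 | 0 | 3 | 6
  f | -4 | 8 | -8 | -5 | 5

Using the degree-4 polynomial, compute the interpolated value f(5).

247/14

Using Newton's divided-difference form:
f[-4,-1] = (8 - (-4)) / (-1 - (-4)) = 4
f[-1,0] = (-8 - 8) / (0 - (-1)) = -16
f[0,3] = (-5 - (-8)) / (3 - 0) = 1
f[3,6] = (5 - (-5)) / (6 - 3) = 10/3
f[-4,-1,0] = (-16 - 4) / (0 - (-4)) = -5
f[-1,0,3] = (1 - (-16)) / (3 - (-1)) = 17/4
f[0,3,6] = (10/3 - 1) / (6 - 0) = 7/18
f[-4,-1,0,3] = (17/4 - (-5)) / (3 - (-4)) = 37/28
f[-1,0,3,6] = (7/18 - 17/4) / (6 - (-1)) = -139/252
f[-4,-1,0,3,6] = (-139/252 - 37/28) / (6 - (-4)) = -59/315
f(5) = -4 + 4·(9) + (-5)·(9)·(6) + (37/28)·(9)·(6)·(5) + (-59/315)·(9)·(6)·(5)·(2) = 247/14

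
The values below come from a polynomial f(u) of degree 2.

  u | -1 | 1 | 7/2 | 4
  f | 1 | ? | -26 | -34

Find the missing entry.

-1

The 3 known values determine f uniquely (degree ≤ 2).
Evaluate each Lagrange basis at u = 1:
L_0(1) = (-5/2)·(-3)/[(-9/2)·(-5)] = 1/3
L_1(1) = (2)·(-3)/[(9/2)·(-1/2)] = 8/3
L_2(1) = (2)·(-5/2)/[(5)·(1/2)] = -2
Sum: 1·(1/3) + (-26)·(8/3) + (-34)·(-2) = -1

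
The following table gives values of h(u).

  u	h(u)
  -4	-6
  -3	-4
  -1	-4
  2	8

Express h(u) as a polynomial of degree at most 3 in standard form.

Build the Lagrange basis polynomials:
L_0(u) = (u + 3)(u + 1)(u - 2) / [-18] = -(1/18)u^3 - (1/9)u^2 + (5/18)u + 1/3
L_1(u) = (u + 4)(u + 1)(u - 2) / [10] = (1/10)u^3 + (3/10)u^2 - (3/5)u - 4/5
L_2(u) = (u + 4)(u + 3)(u - 2) / [-18] = -(1/18)u^3 - (5/18)u^2 + (1/9)u + 4/3
L_3(u) = (u + 4)(u + 3)(u + 1) / [90] = (1/90)u^3 + (4/45)u^2 + (19/90)u + 2/15
h(u) = (-6)·L_0 + (-4)·L_1 + (-4)·L_2 + 8·L_3
  (-6)·L_0(u) = (1/3)u^3 + (2/3)u^2 - (5/3)u - 2
  (-4)·L_1(u) = -(2/5)u^3 - (6/5)u^2 + (12/5)u + 16/5
  (-4)·L_2(u) = (2/9)u^3 + (10/9)u^2 - (4/9)u - 16/3
  8·L_3(u) = (4/45)u^3 + (32/45)u^2 + (76/45)u + 16/15
Adding term by term: (11/45)u^3 + (58/45)u^2 + (89/45)u - 46/15

h(u) = (11/45)u^3 + (58/45)u^2 + (89/45)u - 46/15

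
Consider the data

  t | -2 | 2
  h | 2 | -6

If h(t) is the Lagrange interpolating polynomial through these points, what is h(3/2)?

Evaluate each Lagrange basis at t = 3/2:
L_0(3/2) = (-1/2)/[(-4)] = 1/8
L_1(3/2) = (7/2)/[(4)] = 7/8
Sum: 2·(1/8) + (-6)·(7/8) = -5

-5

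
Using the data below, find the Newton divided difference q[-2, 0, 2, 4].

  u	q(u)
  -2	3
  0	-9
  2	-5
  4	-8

q[-2,0] = (-9 - 3) / (0 - (-2)) = -6
q[0,2] = (-5 - (-9)) / (2 - 0) = 2
q[2,4] = (-8 - (-5)) / (4 - 2) = -3/2
q[-2,0,2] = (2 - (-6)) / (2 - (-2)) = 2
q[0,2,4] = (-3/2 - 2) / (4 - 0) = -7/8
q[-2,0,2,4] = (-7/8 - 2) / (4 - (-2)) = -23/48

-23/48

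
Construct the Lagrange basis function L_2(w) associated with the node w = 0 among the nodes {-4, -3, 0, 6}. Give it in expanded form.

L_2(w) = -(1/72)w^3 - (1/72)w^2 + (5/12)w + 1

L_2(w) = (w + 4)(w + 3)(w - 6) / [(4)·(3)·(-6)]
       = (w^3 + w^2 - 30w - 72) / (-72)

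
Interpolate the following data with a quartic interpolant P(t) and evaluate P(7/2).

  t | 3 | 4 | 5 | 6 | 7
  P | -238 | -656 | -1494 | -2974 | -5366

L_0(7/2) = (-1/2)·(-3/2)·(-5/2)·(-7/2)/[(-1)·(-2)·(-3)·(-4)] = 35/128
L_1(7/2) = (1/2)·(-3/2)·(-5/2)·(-7/2)/[(1)·(-1)·(-2)·(-3)] = 35/32
L_2(7/2) = (1/2)·(-1/2)·(-5/2)·(-7/2)/[(2)·(1)·(-1)·(-2)] = -35/64
L_3(7/2) = (1/2)·(-1/2)·(-3/2)·(-7/2)/[(3)·(2)·(1)·(-1)] = 7/32
L_4(7/2) = (1/2)·(-1/2)·(-3/2)·(-5/2)/[(4)·(3)·(2)·(1)] = -5/128
Sum: (-238)·(35/128) + (-656)·(35/32) + (-1494)·(-35/64) + (-2974)·(7/32) + (-5366)·(-5/128) = -813/2

-813/2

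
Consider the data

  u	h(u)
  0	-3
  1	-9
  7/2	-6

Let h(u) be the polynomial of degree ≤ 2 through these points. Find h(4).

Using Newton's divided-difference form:
h[0,1] = (-9 - (-3)) / (1 - 0) = -6
h[1,7/2] = (-6 - (-9)) / (7/2 - 1) = 6/5
h[0,1,7/2] = (6/5 - (-6)) / (7/2 - 0) = 72/35
h(4) = -3 + (-6)·(4) + (72/35)·(4)·(3) = -81/35

-81/35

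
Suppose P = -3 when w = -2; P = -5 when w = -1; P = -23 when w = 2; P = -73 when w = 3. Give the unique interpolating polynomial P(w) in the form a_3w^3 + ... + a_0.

Build the Lagrange basis polynomials:
L_0(w) = (w + 1)(w - 2)(w - 3) / [-20] = -(1/20)w^3 + (1/5)w^2 - (1/20)w - 3/10
L_1(w) = (w + 2)(w - 2)(w - 3) / [12] = (1/12)w^3 - (1/4)w^2 - (1/3)w + 1
L_2(w) = (w + 2)(w + 1)(w - 3) / [-12] = -(1/12)w^3 + (7/12)w + 1/2
L_3(w) = (w + 2)(w + 1)(w - 2) / [20] = (1/20)w^3 + (1/20)w^2 - (1/5)w - 1/5
P(w) = (-3)·L_0 + (-5)·L_1 + (-23)·L_2 + (-73)·L_3
  (-3)·L_0(w) = (3/20)w^3 - (3/5)w^2 + (3/20)w + 9/10
  (-5)·L_1(w) = -(5/12)w^3 + (5/4)w^2 + (5/3)w - 5
  (-23)·L_2(w) = (23/12)w^3 - (161/12)w - 23/2
  (-73)·L_3(w) = -(73/20)w^3 - (73/20)w^2 + (73/5)w + 73/5
Adding term by term: -2w^3 - 3w^2 + 3w - 1

P(w) = -2w^3 - 3w^2 + 3w - 1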